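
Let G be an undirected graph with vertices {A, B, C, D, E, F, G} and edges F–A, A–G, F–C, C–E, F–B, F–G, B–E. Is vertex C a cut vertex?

Deleting C leaves 2 components (was 2), so C is not a cut vertex.

No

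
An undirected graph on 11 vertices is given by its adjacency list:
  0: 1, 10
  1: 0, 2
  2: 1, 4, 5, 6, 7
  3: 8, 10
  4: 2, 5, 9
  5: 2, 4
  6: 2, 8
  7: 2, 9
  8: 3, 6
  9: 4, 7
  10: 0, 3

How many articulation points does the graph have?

Removing 2 increases the component count from 1 to 2, so 2 is a cut vertex.
By contrast removing 0 leaves 1 component; it is not a cut vertex. No other vertex is a cut vertex either.

1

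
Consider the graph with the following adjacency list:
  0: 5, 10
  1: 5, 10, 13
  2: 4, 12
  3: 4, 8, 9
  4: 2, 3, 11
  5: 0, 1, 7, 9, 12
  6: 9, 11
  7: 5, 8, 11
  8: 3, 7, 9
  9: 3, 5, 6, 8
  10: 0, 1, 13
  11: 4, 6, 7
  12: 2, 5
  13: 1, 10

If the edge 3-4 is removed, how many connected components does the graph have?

3 and 4 are still connected via 3-8-7-11-4, so the component count stays at 1.

1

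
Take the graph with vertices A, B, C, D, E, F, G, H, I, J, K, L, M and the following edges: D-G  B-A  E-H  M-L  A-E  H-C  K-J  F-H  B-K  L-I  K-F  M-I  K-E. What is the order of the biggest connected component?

Starting from D we can reach D, G. That is one component of size 2.
Starting from I we can reach I, L, M. That is one component of size 3.
Starting from A we can reach A, B, C, E, F, H, J, K. That is one component of size 8.
The largest has 8 vertices.

8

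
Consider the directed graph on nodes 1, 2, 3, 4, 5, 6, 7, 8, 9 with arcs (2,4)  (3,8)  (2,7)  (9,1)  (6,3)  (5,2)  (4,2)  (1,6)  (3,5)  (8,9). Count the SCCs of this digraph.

4

{1, 3, 6, 8, 9} are all mutually reachable — one SCC of size 5.
{2, 4} are all mutually reachable — one SCC of size 2.
{7} is an SCC by itself.
{5} is an SCC by itself.
That gives 4 strongly connected components.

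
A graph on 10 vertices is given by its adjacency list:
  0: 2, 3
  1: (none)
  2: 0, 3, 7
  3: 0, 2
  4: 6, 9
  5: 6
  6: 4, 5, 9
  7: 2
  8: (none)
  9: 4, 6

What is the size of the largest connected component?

4

8 is isolated — a component by itself.
1 is isolated — a component by itself.
Starting from 0 we can reach 0, 2, 3, 7. That is one component of size 4.
Starting from 4 we can reach 4, 5, 6, 9. That is one component of size 4.
The largest has 4 vertices.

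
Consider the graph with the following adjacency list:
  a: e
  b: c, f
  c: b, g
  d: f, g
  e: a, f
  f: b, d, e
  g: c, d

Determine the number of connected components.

1

Starting from a we can reach a, b, c, d, e, f, g. That is one component of size 7.
Total: 1 component.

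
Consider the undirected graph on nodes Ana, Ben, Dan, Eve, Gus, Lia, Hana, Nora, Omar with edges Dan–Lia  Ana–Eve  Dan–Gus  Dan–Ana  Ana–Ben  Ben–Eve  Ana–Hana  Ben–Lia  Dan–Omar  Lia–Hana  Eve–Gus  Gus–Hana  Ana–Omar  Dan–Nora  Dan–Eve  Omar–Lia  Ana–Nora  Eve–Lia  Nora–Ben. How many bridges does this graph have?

The edges on the cycle Ana-Nora-Ben-Ana are not bridges since each lies on that cycle.
Every edge lies on some cycle, so there are no bridges.

0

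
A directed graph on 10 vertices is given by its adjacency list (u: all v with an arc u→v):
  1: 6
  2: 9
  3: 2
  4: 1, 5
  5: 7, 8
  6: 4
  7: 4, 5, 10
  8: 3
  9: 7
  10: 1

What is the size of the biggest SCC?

{1, 2, 3, 4, 5, 6, 7, 8, 9, 10} are all mutually reachable — one SCC of size 10.
The largest has 10 vertices.

10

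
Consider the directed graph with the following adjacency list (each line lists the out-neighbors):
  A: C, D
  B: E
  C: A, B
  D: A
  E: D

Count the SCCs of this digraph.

{A, B, C, D, E} are all mutually reachable — one SCC of size 5.
That gives 1 strongly connected component.

1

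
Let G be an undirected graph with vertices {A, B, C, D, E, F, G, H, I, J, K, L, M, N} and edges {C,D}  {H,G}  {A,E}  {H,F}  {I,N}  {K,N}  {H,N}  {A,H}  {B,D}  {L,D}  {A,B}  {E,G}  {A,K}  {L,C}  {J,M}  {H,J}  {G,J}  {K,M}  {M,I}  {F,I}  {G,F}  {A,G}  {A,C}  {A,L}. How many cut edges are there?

The edges on the cycle A-E-G-A are not bridges since each lies on that cycle.
Every edge lies on some cycle, so there are no bridges.

0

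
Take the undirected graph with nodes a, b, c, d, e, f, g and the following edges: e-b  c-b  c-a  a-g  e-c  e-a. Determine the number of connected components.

f is isolated — a component by itself.
d is isolated — a component by itself.
Starting from a we can reach a, b, c, e, g. That is one component of size 5.
Total: 3 components.

3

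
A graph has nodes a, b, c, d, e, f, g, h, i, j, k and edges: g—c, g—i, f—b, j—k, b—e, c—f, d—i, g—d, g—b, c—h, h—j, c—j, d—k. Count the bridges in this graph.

1

The edges on the cycle g-c-f-b-g are not bridges since each lies on that cycle.
But removing b—e disconnects b from e — this is a bridge.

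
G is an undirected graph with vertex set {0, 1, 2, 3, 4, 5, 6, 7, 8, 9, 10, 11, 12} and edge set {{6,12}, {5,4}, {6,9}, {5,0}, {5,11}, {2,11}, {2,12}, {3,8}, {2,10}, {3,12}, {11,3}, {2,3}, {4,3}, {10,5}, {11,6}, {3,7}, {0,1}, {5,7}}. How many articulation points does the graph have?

Removing 0 increases the component count from 1 to 2, so 0 is a cut vertex.
Removing 3 increases the component count from 1 to 2, so 3 is a cut vertex.
Removing 5 increases the component count from 1 to 2, so 5 is a cut vertex.
Likewise 6 is a cut vertex.
By contrast removing 9 leaves 1 component; it is not a cut vertex. No other vertex is a cut vertex either.

4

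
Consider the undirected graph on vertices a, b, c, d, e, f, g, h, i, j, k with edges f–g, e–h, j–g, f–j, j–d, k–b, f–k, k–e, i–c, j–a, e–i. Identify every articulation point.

Removing e increases the component count from 1 to 3, so e is a cut vertex.
Removing f increases the component count from 1 to 2, so f is a cut vertex.
Removing i increases the component count from 1 to 2, so i is a cut vertex.
Likewise j, k are cut vertices.
By contrast removing d leaves 1 component; it is not a cut vertex. No other vertex is a cut vertex either.

e, f, i, j, k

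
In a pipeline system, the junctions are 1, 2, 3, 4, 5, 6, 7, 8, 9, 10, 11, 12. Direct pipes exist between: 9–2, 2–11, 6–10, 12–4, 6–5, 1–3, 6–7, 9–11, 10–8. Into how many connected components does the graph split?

Starting from 4 we can reach 4, 12. That is one component of size 2.
Starting from 1 we can reach 1, 3. That is one component of size 2.
Starting from 2 we can reach 2, 9, 11. That is one component of size 3.
Starting from 5 we can reach 5, 6, 7, 8, 10. That is one component of size 5.
Total: 4 components.

4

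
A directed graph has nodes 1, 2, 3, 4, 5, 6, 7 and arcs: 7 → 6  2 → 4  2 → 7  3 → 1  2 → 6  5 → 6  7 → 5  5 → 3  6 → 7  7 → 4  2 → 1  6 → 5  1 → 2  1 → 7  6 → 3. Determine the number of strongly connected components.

2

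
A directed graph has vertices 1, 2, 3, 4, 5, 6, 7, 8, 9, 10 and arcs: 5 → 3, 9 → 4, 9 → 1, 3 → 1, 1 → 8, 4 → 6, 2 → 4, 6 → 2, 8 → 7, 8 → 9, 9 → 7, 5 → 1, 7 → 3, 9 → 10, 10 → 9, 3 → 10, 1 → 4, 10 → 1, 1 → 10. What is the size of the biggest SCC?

6

{1, 3, 7, 8, 9, 10} are all mutually reachable — one SCC of size 6.
{2, 4, 6} are all mutually reachable — one SCC of size 3.
{5} is an SCC by itself.
The largest has 6 vertices.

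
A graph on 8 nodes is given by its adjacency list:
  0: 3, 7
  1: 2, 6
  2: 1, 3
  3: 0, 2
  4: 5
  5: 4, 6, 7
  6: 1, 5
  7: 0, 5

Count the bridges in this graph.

The edges on the cycle 6-1-2-3-0-7-5-6 are not bridges since each lies on that cycle.
But removing 5-4 disconnects 5 from 4 — this is a bridge.

1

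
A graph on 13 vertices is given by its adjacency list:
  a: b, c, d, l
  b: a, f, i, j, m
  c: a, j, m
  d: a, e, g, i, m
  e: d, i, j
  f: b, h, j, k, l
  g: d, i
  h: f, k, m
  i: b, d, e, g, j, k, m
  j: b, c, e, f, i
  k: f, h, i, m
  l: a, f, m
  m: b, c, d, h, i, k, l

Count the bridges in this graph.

The edges on the cycle m-l-f-h-m are not bridges since each lies on that cycle.
Every edge lies on some cycle, so there are no bridges.

0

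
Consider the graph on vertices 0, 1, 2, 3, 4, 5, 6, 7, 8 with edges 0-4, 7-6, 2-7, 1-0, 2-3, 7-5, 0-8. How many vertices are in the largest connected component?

Starting from 0 we can reach 0, 1, 4, 8. That is one component of size 4.
Starting from 2 we can reach 2, 3, 5, 6, 7. That is one component of size 5.
The largest has 5 vertices.

5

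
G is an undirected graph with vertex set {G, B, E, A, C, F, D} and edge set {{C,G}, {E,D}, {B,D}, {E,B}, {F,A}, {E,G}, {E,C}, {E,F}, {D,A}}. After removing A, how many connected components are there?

With A gone, the remaining components are: {B, C, D, E, F, G}.
That is 1 component.

1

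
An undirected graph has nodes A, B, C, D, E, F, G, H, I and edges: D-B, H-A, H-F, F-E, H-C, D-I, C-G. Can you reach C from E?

From E we can reach A, C, E, F, G, H, which includes C.

Yes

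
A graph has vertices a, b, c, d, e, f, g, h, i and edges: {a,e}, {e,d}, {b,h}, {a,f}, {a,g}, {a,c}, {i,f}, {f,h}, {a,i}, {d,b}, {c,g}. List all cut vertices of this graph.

a

Removing a increases the component count from 1 to 2, so a is a cut vertex.
By contrast removing f leaves 1 component; it is not a cut vertex. No other vertex is a cut vertex either.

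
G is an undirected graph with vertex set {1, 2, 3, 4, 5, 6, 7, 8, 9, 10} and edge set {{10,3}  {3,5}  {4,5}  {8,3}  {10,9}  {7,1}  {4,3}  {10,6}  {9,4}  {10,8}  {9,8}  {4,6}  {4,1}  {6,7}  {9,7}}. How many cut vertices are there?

0

Removing 3, for instance, still leaves 2 components. No single vertex removal increases the component count — the graph has no articulation points.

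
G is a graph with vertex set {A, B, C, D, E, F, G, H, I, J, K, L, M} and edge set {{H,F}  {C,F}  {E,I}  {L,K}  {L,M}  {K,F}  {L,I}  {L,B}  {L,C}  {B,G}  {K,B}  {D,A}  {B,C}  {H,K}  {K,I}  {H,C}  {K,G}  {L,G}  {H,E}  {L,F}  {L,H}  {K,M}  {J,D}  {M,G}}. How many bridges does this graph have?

2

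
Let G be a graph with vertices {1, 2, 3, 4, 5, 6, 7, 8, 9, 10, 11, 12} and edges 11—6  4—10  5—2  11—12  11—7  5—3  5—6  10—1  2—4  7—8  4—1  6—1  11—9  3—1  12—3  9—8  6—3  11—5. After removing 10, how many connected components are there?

With 10 gone, the remaining components are: {1, 2, 3, 4, 5, 6, 7, 8, 9, 11, 12}.
That is 1 component.

1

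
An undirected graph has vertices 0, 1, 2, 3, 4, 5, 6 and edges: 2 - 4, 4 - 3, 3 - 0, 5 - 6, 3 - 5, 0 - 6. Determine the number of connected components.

1 is isolated — a component by itself.
Starting from 0 we can reach 0, 2, 3, 4, 5, 6. That is one component of size 6.
Total: 2 components.

2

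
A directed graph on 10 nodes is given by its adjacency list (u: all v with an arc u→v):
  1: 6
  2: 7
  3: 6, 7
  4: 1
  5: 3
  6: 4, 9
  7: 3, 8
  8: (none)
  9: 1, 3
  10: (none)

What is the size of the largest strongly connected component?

{1, 3, 4, 6, 7, 9} are all mutually reachable — one SCC of size 6.
{10} is an SCC by itself.
{2} is an SCC by itself.
{5} is an SCC by itself.
{8} is an SCC by itself.
The largest has 6 vertices.

6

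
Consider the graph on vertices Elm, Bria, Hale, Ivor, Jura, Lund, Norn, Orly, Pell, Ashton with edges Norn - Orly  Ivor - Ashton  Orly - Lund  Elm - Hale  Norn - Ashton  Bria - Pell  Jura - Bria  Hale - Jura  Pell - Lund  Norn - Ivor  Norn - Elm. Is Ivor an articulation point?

Deleting Ivor leaves 1 component (was 1) (its neighbors Norn, Ashton remain connected to each other), so Ivor is not a cut vertex.

No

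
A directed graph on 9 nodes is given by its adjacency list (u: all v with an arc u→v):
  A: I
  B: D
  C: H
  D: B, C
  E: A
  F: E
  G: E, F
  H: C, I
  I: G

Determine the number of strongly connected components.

3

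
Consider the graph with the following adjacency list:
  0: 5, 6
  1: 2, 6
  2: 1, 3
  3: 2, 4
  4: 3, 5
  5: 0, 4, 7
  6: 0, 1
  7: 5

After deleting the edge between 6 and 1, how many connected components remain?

6 and 1 are still connected via 6-0-5-4-3-2-1, so the component count stays at 1.

1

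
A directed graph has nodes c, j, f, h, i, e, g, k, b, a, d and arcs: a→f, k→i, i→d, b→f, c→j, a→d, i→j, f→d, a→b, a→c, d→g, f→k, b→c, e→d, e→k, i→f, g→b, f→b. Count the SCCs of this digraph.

{b, d, f, g, i, k} are all mutually reachable — one SCC of size 6.
{a} is an SCC by itself.
{j} is an SCC by itself.
{c} is an SCC by itself.
{h} is an SCC by itself.
(and 1 more singleton SCC)
That gives 6 strongly connected components.

6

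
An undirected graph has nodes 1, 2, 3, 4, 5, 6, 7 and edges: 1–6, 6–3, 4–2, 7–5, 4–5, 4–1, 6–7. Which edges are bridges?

The edges on the cycle 4-1-6-7-5-4 are not bridges since each lies on that cycle.
But removing 6–3 disconnects 6 from 3; removing 4–2 disconnects 4 from 2 — these are bridges.

2-4, 3-6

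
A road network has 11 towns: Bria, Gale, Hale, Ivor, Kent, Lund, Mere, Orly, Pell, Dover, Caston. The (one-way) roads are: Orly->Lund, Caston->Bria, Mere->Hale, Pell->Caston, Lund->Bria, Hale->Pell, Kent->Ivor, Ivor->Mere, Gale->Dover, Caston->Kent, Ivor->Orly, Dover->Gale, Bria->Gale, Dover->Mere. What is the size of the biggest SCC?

11

{Bria, Gale, Hale, Ivor, Kent, Lund, Mere, Orly, Pell, Dover, Caston} are all mutually reachable — one SCC of size 11.
The largest has 11 vertices.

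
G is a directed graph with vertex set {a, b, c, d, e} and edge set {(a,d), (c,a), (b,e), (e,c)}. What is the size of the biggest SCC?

1

{c} is an SCC by itself.
{a} is an SCC by itself.
{b} is an SCC by itself.
{d} is an SCC by itself.
{e} is an SCC by itself.
The largest has 1 vertex.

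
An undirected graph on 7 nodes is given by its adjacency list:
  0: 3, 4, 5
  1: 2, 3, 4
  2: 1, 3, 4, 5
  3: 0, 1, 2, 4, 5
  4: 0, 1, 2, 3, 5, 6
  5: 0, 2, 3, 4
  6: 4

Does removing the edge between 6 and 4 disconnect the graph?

Removing 6-4 leaves no path between 6 and 4: the component count goes from 1 to 2. So it is a bridge.

Yes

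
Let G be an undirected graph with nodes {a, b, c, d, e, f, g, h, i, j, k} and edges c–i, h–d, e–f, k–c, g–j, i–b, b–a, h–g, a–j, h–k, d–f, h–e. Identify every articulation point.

h

Removing h increases the component count from 1 to 2, so h is a cut vertex.
By contrast removing k leaves 1 component; it is not a cut vertex. No other vertex is a cut vertex either.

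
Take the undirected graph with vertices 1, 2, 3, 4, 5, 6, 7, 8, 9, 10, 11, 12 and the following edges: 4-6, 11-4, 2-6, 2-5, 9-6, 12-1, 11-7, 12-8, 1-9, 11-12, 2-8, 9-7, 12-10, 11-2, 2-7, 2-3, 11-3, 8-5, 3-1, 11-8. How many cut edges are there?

The edges on the cycle 11-4-6-2-11 are not bridges since each lies on that cycle.
But removing 12-10 disconnects 12 from 10 — this is a bridge.

1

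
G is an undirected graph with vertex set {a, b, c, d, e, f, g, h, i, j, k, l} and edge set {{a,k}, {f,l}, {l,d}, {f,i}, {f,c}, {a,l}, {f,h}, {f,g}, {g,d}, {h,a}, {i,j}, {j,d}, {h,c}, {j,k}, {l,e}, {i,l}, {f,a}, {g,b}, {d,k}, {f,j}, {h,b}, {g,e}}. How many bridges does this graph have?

0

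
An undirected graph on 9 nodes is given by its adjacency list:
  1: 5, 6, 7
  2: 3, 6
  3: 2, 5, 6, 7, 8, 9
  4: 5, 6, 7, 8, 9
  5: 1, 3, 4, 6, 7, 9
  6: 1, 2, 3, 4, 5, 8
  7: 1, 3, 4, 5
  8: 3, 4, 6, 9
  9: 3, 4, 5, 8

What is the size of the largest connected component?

Starting from 1 we can reach 1, 2, 3, 4, 5, 6, 7, 8, 9. That is one component of size 9.
The largest has 9 vertices.

9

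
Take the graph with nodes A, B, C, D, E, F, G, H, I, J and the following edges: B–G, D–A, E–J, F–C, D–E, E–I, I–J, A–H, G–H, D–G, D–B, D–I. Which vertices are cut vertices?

D

Removing D increases the component count from 2 to 3, so D is a cut vertex.
By contrast removing A leaves 2 components; it is not a cut vertex. No other vertex is a cut vertex either.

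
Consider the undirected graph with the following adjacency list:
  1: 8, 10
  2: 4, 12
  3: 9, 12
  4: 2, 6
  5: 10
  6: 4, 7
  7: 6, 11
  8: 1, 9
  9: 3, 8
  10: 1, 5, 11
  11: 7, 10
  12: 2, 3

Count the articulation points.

1

Removing 10 increases the component count from 1 to 2, so 10 is a cut vertex.
By contrast removing 11 leaves 1 component; it is not a cut vertex. No other vertex is a cut vertex either.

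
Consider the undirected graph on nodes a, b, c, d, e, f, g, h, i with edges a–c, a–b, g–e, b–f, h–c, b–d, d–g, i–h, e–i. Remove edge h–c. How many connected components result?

h and c are still connected via h-i-e-g-d-b-a-c, so the component count stays at 1.

1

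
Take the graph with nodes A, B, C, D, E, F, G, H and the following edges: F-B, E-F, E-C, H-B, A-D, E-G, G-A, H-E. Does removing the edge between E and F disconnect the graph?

After removing E-F, the path E-H-B-F still connects them, so the edge is not a bridge.

No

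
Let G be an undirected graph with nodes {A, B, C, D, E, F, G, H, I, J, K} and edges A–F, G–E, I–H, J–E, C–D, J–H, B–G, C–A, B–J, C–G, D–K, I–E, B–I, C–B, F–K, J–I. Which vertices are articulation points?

C

Removing C increases the component count from 1 to 2, so C is a cut vertex.
By contrast removing K leaves 1 component; it is not a cut vertex. No other vertex is a cut vertex either.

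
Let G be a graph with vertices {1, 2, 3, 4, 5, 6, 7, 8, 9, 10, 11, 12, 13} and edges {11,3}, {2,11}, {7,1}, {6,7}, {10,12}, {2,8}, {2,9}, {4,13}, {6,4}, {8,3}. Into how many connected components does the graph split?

5 is isolated — a component by itself.
Starting from 10 we can reach 10, 12. That is one component of size 2.
Starting from 2 we can reach 2, 3, 8, 9, 11. That is one component of size 5.
Starting from 1 we can reach 1, 4, 6, 7, 13. That is one component of size 5.
Total: 4 components.

4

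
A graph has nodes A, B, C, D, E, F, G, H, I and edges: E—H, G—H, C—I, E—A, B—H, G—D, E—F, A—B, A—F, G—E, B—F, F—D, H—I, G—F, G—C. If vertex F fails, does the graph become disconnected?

Deleting F leaves 1 component (was 1) (its neighbors A, B, D, E, G remain connected to each other), so F is not a cut vertex.

No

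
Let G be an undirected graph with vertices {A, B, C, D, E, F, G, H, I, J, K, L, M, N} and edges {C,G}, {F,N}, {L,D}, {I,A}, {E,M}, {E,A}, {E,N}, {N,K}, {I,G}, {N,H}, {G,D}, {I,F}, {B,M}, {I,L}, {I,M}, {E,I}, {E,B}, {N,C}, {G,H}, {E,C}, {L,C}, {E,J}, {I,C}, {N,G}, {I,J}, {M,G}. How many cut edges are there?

1

The edges on the cycle E-B-M-I-E are not bridges since each lies on that cycle.
But removing N–K disconnects N from K — this is a bridge.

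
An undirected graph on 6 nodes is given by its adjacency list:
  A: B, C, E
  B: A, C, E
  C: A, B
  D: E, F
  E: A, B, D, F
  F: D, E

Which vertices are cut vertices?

E

Removing E increases the component count from 1 to 2, so E is a cut vertex.
By contrast removing A leaves 1 component; it is not a cut vertex. No other vertex is a cut vertex either.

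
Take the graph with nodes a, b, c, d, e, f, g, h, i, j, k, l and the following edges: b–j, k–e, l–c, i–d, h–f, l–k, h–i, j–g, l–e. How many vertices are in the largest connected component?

4

a is isolated — a component by itself.
Starting from b we can reach b, g, j. That is one component of size 3.
Starting from d we can reach d, f, h, i. That is one component of size 4.
Starting from c we can reach c, e, k, l. That is one component of size 4.
The largest has 4 vertices.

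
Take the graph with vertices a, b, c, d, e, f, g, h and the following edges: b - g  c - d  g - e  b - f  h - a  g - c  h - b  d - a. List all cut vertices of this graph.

b, g

Removing b increases the component count from 1 to 2, so b is a cut vertex.
Removing g increases the component count from 1 to 2, so g is a cut vertex.
By contrast removing e leaves 1 component; it is not a cut vertex. No other vertex is a cut vertex either.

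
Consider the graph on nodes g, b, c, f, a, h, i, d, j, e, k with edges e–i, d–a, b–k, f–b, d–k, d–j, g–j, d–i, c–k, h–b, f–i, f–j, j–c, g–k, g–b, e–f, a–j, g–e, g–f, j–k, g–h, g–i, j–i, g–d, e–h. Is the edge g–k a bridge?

No

After removing g–k, the path g-d-k still connects them, so the edge is not a bridge.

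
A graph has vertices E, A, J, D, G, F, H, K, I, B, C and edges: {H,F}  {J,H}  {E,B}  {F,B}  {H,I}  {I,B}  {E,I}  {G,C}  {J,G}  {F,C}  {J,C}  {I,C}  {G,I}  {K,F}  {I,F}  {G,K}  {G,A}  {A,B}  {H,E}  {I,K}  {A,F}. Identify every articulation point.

none

Removing F, for instance, still leaves 2 components. No single vertex removal increases the component count — the graph has no articulation points.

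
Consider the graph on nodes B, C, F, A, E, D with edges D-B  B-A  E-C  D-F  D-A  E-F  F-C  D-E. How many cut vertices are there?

1

Removing D increases the component count from 1 to 2, so D is a cut vertex.
By contrast removing B leaves 1 component; it is not a cut vertex. No other vertex is a cut vertex either.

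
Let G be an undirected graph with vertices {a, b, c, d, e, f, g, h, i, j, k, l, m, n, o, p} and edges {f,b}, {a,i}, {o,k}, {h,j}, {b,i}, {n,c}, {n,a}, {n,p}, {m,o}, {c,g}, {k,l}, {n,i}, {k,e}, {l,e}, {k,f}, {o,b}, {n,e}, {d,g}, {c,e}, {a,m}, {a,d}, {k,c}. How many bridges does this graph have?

2

The edges on the cycle a-m-o-k-c-g-d-a are not bridges since each lies on that cycle.
But removing h - j disconnects h from j; removing p - n disconnects p from n — these are bridges.
That makes 2 bridges.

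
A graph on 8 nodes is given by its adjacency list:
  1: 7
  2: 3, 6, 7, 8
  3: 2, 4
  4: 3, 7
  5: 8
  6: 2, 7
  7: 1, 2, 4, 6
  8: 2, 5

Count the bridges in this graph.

The edges on the cycle 6-7-4-3-2-6 are not bridges since each lies on that cycle.
But removing 7-1 disconnects 7 from 1; removing 8-2 disconnects 8 from 2; removing 5-8 disconnects 5 from 8 — these are bridges.
That makes 3 bridges.

3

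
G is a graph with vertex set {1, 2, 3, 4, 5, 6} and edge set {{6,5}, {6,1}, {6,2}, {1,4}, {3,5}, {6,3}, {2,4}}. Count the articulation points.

1

Removing 6 increases the component count from 1 to 2, so 6 is a cut vertex.
By contrast removing 4 leaves 1 component; it is not a cut vertex. No other vertex is a cut vertex either.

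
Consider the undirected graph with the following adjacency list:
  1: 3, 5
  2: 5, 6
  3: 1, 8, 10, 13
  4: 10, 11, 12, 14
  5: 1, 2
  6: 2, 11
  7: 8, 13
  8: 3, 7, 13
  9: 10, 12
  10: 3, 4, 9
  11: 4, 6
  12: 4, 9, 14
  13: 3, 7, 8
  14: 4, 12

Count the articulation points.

Removing 3 increases the component count from 1 to 2, so 3 is a cut vertex.
By contrast removing 7 leaves 1 component; it is not a cut vertex. No other vertex is a cut vertex either.

1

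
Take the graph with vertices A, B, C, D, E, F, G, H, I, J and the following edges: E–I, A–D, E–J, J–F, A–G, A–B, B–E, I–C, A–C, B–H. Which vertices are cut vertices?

Removing A increases the component count from 1 to 3, so A is a cut vertex.
Removing B increases the component count from 1 to 2, so B is a cut vertex.
Removing E increases the component count from 1 to 2, so E is a cut vertex.
Likewise J is a cut vertex.
By contrast removing I leaves 1 component; it is not a cut vertex. No other vertex is a cut vertex either.

A, B, E, J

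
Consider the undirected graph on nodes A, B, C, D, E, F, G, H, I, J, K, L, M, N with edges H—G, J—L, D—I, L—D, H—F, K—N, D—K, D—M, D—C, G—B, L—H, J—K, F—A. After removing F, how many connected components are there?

3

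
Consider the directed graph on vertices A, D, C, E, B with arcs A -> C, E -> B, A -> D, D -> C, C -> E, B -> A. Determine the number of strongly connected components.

{A, B, C, D, E} are all mutually reachable — one SCC of size 5.
That gives 1 strongly connected component.

1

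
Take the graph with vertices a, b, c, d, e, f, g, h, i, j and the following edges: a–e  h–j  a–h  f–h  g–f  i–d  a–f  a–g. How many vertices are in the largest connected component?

c is isolated — a component by itself.
b is isolated — a component by itself.
Starting from d we can reach d, i. That is one component of size 2.
Starting from a we can reach a, e, f, g, h, j. That is one component of size 6.
The largest has 6 vertices.

6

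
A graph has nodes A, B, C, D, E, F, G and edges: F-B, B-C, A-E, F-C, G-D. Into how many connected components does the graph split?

Starting from A we can reach A, E. That is one component of size 2.
Starting from D we can reach D, G. That is one component of size 2.
Starting from B we can reach B, C, F. That is one component of size 3.
Total: 3 components.

3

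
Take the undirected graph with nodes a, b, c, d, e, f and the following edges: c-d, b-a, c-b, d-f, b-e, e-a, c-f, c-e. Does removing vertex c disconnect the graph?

Deleting c raises the number of components from 1 to 2, so c is a cut vertex.

Yes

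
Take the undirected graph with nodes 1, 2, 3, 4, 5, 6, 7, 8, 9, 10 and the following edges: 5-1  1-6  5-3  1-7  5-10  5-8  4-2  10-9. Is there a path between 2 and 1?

No

The component containing 2 is {2, 4}, and 1 is not in it.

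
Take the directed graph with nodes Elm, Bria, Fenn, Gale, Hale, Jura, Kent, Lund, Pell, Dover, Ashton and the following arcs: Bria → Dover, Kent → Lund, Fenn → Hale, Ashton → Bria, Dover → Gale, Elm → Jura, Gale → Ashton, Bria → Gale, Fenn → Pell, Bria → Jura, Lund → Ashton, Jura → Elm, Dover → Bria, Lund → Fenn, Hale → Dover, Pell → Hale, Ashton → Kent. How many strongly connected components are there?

2

{Bria, Fenn, Gale, Hale, Kent, Lund, Pell, Dover, Ashton} are all mutually reachable — one SCC of size 9.
{Elm, Jura} are all mutually reachable — one SCC of size 2.
That gives 2 strongly connected components.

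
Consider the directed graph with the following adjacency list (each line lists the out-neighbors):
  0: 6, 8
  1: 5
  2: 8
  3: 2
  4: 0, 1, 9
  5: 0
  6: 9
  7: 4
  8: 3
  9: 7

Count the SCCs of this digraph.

2

{0, 1, 4, 5, 6, 7, 9} are all mutually reachable — one SCC of size 7.
{2, 3, 8} are all mutually reachable — one SCC of size 3.
That gives 2 strongly connected components.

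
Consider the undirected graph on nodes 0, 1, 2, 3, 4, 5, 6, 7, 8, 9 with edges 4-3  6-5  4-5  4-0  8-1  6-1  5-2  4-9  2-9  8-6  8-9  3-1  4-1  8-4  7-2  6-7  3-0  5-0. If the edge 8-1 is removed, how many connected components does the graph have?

8 and 1 are still connected via 8-6-1, so the component count stays at 1.

1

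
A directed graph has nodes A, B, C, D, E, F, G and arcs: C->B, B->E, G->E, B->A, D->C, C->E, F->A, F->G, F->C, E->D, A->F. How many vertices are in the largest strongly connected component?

{A, B, C, D, E, F, G} are all mutually reachable — one SCC of size 7.
The largest has 7 vertices.

7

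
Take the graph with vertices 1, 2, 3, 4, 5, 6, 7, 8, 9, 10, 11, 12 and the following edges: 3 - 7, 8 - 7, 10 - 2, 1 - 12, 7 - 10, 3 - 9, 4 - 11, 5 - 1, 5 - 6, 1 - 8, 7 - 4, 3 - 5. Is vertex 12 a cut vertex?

Deleting 12 leaves 1 component (was 1), so 12 is not a cut vertex.

No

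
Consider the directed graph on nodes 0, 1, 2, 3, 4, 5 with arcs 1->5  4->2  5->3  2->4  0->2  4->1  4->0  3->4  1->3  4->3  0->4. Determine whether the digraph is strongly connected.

Yes

From 0 we can reach every vertex (0, 1, 2, 3, 4, 5), and every vertex can reach 0 (0, 1, 2, 3, 4, 5). So the whole graph is one strongly connected component.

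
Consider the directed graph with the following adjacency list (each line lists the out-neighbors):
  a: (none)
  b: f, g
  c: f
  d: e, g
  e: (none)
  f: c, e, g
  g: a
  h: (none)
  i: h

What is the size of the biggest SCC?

{c, f} are all mutually reachable — one SCC of size 2.
{d} is an SCC by itself.
{i} is an SCC by itself.
{e} is an SCC by itself.
{h} is an SCC by itself.
(and 3 more singleton SCCs)
The largest has 2 vertices.

2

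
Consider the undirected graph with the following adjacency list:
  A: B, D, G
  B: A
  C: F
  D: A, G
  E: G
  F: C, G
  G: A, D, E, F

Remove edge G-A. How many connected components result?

1

G and A are still connected via G-D-A, so the component count stays at 1.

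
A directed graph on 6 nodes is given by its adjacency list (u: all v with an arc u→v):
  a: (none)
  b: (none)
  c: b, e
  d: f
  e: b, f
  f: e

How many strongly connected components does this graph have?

{e, f} are all mutually reachable — one SCC of size 2.
{d} is an SCC by itself.
{a} is an SCC by itself.
{c} is an SCC by itself.
{b} is an SCC by itself.
That gives 5 strongly connected components.

5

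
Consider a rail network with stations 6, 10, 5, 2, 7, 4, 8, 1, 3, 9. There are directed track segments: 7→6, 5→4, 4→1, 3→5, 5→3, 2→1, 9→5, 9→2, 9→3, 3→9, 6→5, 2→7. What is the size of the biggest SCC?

{2, 3, 5, 6, 7, 9} are all mutually reachable — one SCC of size 6.
{4} is an SCC by itself.
{10} is an SCC by itself.
{8} is an SCC by itself.
{1} is an SCC by itself.
The largest has 6 vertices.

6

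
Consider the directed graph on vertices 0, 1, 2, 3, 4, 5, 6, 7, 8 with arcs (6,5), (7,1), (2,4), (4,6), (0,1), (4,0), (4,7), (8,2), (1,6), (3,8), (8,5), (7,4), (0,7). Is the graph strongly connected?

No

There is no directed path from 5 to 2, so the graph is not strongly connected.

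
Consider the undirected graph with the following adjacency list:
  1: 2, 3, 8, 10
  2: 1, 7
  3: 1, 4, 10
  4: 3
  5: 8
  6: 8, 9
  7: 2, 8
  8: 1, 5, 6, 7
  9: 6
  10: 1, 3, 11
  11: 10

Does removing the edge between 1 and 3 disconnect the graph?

After removing 1-3, the path 1-10-3 still connects them, so the edge is not a bridge.

No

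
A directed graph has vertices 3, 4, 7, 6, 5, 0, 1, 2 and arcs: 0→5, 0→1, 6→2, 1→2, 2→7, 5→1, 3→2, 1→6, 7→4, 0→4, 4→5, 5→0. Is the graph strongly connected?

There is no directed path from 6 to 3, so the graph is not strongly connected.

No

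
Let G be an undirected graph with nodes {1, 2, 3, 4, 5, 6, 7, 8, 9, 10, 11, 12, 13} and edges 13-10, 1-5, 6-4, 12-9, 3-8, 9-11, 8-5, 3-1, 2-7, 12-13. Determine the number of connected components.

4

Starting from 2 we can reach 2, 7. That is one component of size 2.
Starting from 4 we can reach 4, 6. That is one component of size 2.
Starting from 1 we can reach 1, 3, 5, 8. That is one component of size 4.
Starting from 9 we can reach 9, 10, 11, 12, 13. That is one component of size 5.
Total: 4 components.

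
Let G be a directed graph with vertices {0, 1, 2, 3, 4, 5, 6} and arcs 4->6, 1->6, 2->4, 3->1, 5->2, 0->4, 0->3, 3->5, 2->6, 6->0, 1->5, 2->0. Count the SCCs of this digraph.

1

{0, 1, 2, 3, 4, 5, 6} are all mutually reachable — one SCC of size 7.
That gives 1 strongly connected component.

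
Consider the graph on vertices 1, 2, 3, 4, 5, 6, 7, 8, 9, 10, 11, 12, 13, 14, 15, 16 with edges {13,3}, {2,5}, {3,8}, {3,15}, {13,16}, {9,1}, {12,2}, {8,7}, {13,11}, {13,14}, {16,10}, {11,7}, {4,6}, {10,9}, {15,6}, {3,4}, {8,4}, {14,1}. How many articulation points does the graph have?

2

Removing 2 increases the component count from 2 to 3, so 2 is a cut vertex.
Removing 13 increases the component count from 2 to 3, so 13 is a cut vertex.
By contrast removing 7 leaves 2 components; it is not a cut vertex. No other vertex is a cut vertex either.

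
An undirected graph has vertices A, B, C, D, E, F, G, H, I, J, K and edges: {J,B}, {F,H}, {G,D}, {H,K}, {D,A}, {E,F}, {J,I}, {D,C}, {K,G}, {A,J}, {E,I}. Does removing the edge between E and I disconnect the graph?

No

After removing E—I, the path E-F-H-K-G-D-A-J-I still connects them, so the edge is not a bridge.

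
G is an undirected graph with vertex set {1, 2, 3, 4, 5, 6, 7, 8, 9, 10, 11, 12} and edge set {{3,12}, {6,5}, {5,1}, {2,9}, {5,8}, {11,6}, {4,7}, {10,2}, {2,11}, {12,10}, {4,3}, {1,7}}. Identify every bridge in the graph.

2-9, 5-8

The edges on the cycle 4-3-12-10-2-11-6-5-1-7-4 are not bridges since each lies on that cycle.
But removing 9-2 disconnects 9 from 2; removing 8-5 disconnects 8 from 5 — these are bridges.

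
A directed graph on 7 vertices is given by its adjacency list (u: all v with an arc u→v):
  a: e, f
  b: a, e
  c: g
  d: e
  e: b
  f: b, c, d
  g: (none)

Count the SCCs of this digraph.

3

{a, b, d, e, f} are all mutually reachable — one SCC of size 5.
{c} is an SCC by itself.
{g} is an SCC by itself.
That gives 3 strongly connected components.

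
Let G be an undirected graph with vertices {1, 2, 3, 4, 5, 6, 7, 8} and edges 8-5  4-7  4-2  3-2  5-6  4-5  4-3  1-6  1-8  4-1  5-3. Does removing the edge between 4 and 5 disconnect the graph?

After removing 4-5, the path 4-3-5 still connects them, so the edge is not a bridge.

No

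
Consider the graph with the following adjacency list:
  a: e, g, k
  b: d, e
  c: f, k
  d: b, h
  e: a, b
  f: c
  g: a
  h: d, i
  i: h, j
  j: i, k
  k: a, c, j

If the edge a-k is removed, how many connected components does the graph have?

a and k are still connected via a-e-b-d-h-i-j-k, so the component count stays at 1.

1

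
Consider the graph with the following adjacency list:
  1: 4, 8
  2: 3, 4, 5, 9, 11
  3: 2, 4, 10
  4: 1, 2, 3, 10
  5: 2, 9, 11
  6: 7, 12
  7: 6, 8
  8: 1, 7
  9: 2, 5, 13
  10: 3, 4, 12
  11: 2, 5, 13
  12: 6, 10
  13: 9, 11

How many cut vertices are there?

Removing 2 increases the component count from 1 to 2, so 2 is a cut vertex.
By contrast removing 7 leaves 1 component; it is not a cut vertex. No other vertex is a cut vertex either.

1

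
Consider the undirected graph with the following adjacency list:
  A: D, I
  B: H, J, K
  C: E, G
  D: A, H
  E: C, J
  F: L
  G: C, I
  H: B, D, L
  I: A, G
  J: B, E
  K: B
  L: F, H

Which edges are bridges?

B-K, F-L, H-L

The edges on the cycle C-G-I-A-D-H-B-J-E-C are not bridges since each lies on that cycle.
But removing L-F disconnects L from F; removing K-B disconnects K from B; removing L-H disconnects L from H — these are bridges.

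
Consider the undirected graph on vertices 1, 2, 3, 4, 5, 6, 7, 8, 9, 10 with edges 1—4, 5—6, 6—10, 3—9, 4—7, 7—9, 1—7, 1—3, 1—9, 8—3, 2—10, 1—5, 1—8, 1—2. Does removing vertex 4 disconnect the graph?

Deleting 4 leaves 1 component (was 1) (its neighbors 1, 7 remain connected to each other), so 4 is not a cut vertex.

No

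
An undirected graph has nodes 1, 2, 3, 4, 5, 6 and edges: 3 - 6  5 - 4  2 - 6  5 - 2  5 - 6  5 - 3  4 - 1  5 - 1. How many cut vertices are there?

Removing 5 increases the component count from 1 to 2, so 5 is a cut vertex.
By contrast removing 4 leaves 1 component; it is not a cut vertex. No other vertex is a cut vertex either.

1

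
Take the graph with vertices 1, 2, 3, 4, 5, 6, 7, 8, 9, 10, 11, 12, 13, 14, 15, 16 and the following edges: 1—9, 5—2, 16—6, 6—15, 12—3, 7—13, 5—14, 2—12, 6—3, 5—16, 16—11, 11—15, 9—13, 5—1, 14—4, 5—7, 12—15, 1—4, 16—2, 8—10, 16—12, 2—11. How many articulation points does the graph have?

1

Removing 5 increases the component count from 2 to 3, so 5 is a cut vertex.
By contrast removing 3 leaves 2 components; it is not a cut vertex. No other vertex is a cut vertex either.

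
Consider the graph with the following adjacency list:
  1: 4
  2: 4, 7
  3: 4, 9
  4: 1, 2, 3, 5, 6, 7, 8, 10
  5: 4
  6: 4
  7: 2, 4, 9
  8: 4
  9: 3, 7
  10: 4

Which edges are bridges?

The edges on the cycle 4-3-9-7-4 are not bridges since each lies on that cycle.
But removing 4-8 disconnects 4 from 8; removing 1-4 disconnects 1 from 4; removing 6-4 disconnects 6 from 4; removing 4-10 disconnects 4 from 10 — these are bridges.
In total 5 edges are bridges.

1-4, 10-4, 4-5, 4-6, 4-8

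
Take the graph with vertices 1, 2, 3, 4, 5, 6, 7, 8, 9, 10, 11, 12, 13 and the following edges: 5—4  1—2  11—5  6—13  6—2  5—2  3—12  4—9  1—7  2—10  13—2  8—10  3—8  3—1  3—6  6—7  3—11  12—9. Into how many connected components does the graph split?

1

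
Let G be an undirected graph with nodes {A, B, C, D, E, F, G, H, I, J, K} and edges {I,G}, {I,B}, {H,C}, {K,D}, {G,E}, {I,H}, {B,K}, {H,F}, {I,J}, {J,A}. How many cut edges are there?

10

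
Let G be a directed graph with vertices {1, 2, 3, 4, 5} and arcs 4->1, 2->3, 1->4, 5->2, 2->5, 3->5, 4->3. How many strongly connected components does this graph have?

2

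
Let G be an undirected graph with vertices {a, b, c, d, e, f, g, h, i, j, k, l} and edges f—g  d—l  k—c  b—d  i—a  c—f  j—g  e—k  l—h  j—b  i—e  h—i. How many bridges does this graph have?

1

The edges on the cycle j-b-d-l-h-i-e-k-c-f-g-j are not bridges since each lies on that cycle.
But removing a—i disconnects a from i — this is a bridge.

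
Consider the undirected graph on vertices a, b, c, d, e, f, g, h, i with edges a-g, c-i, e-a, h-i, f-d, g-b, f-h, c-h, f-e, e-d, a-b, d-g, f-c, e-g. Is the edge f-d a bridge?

After removing f-d, the path f-e-d still connects them, so the edge is not a bridge.

No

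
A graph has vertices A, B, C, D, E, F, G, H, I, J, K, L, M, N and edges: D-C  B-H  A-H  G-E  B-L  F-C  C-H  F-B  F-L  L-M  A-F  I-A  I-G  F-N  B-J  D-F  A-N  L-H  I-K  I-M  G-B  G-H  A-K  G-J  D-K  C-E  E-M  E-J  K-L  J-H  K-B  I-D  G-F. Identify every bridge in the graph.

none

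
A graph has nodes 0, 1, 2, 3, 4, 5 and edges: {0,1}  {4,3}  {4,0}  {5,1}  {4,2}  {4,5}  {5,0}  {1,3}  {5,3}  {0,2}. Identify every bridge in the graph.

none

The edges on the cycle 4-5-0-4 are not bridges since each lies on that cycle.
Every edge lies on some cycle, so there are no bridges.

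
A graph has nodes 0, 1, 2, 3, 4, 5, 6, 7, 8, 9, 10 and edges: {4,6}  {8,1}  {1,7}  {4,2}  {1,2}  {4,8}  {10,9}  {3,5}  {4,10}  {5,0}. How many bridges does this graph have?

The edges on the cycle 4-8-1-2-4 are not bridges since each lies on that cycle.
But removing 4 - 6 disconnects 4 from 6; removing 5 - 0 disconnects 5 from 0; removing 3 - 5 disconnects 3 from 5; removing 1 - 7 disconnects 1 from 7 — these are bridges.
In total 6 edges are bridges.

6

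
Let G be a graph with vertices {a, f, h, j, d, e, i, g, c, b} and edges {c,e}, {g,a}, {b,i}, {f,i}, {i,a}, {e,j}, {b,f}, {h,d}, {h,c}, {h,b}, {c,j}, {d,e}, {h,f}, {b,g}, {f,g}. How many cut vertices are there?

1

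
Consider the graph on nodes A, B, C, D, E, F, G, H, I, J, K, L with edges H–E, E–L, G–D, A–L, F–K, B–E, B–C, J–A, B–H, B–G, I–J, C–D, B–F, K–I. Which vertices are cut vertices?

Removing B increases the component count from 1 to 2, so B is a cut vertex.
By contrast removing L leaves 1 component; it is not a cut vertex. No other vertex is a cut vertex either.

B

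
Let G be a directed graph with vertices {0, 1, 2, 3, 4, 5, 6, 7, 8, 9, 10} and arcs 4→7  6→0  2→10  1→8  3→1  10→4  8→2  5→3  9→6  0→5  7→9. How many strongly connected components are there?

1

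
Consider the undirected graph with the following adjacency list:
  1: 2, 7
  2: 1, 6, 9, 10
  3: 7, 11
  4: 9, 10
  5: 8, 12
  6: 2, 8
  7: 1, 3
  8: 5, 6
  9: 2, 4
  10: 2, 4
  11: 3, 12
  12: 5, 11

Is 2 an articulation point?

Yes

Deleting 2 raises the number of components from 1 to 2, so 2 is a cut vertex.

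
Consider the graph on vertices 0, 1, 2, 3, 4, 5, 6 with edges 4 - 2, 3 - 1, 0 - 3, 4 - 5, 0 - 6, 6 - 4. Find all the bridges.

removing 5 - 4 disconnects 5 from 4; removing 4 - 6 disconnects 4 from 6; removing 0 - 6 disconnects 0 from 6; removing 0 - 3 disconnects 0 from 3 — these are bridges.
In total 6 edges are bridges.

0-3, 0-6, 1-3, 2-4, 4-5, 4-6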